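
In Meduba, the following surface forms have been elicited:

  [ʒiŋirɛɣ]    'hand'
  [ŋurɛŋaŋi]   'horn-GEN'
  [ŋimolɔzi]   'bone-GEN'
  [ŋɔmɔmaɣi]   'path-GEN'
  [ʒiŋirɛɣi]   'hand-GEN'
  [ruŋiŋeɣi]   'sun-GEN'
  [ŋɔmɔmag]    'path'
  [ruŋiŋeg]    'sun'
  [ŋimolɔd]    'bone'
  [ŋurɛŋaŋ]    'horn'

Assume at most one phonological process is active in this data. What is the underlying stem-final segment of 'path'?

/g/

In [ŋɔmɔmaɣi] and [ŋɔmɔmag] the final segment of 'path' alternates: [ɣ] ~ [g].
But 'hand' keeps [ɣ] in both environments ([ʒiŋirɛɣi], [ʒiŋirɛɣ]), so there is no rule changing /ɣ/ to [g] in isolation.
Therefore /g/ is basic and [ɣ] is derived by intervocalic spirantization (voiced stops become fricatives between vowels).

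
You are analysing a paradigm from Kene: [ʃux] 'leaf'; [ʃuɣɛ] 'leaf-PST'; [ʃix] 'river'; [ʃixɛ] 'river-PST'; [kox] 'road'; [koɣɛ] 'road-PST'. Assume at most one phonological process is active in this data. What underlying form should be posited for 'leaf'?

/ʃuɣ/

In [ʃux] and [ʃuɣɛ] the final segment of 'leaf' alternates: [x] ~ [ɣ].
But 'river' keeps [x] in both environments ([ʃix], [ʃixɛ]), so there is no rule changing /x/ to [ɣ] before the PST suffix.
The alternation reflects word-final obstruent devoicing: voiced obstruents become voiceless word-finally. /ɣ/ is underlying.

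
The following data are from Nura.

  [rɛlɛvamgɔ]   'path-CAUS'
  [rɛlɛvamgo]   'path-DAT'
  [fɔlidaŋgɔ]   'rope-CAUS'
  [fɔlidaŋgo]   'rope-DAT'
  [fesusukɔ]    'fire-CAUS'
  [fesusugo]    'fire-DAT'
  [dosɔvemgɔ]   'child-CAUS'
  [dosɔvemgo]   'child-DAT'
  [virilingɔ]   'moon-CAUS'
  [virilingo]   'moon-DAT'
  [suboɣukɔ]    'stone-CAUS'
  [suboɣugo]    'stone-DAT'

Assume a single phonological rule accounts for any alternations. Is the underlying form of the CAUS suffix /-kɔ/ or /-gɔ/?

The CAUS suffix surfaces as [-gɔ] and [-kɔ], depending on the final segment of the stem.
By contrast the DAT suffix keeps its initial [g] throughout — that segment must be underlying.
The CAUS suffix is therefore /-kɔ/ underlyingly, with post-nasal voicing: voiceless stops become voiced after a nasal.

/-kɔ/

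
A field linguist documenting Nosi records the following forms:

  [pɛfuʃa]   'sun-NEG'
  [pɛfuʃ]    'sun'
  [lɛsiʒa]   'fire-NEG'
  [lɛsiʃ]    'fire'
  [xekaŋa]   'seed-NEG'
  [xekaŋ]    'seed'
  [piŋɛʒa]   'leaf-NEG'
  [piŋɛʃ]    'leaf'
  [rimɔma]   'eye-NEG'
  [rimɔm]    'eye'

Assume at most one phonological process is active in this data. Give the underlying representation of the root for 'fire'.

In [lɛsiʒa] and [lɛsiʃ] the final segment of 'fire' alternates: [ʒ] ~ [ʃ].
But 'sun' keeps [ʃ] in both environments ([pɛfuʃa], [pɛfuʃ]), so there is no rule changing /ʃ/ to [ʒ] before the NEG suffix.
Therefore /ʒ/ is basic and [ʃ] is derived by word-final obstruent devoicing (voiced obstruents become voiceless word-finally).
So 'fire' = /lɛsiʒ/.

/lɛsiʒ/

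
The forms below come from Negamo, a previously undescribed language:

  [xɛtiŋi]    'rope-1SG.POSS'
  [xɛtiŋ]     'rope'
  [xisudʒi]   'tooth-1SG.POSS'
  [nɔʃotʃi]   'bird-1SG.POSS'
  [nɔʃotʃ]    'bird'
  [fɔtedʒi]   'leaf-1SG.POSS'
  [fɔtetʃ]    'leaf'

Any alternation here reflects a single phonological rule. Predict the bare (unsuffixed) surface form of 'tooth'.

In [fɔtedʒi] and [fɔtetʃ] the final segment of 'leaf' alternates: [dʒ] ~ [tʃ].
Compare 'bird', with invariant [tʃ] in [nɔʃotʃi] and [nɔʃotʃ]: an analysis with underlying /tʃ/ and a rule producing [dʒ] before the 1SG.POSS suffix would wrongly predict alternation here too.
The alternation reflects word-final obstruent devoicing: voiced obstruents become voiceless word-finally. /dʒ/ is underlying.
The one attested form of 'tooth', [xisudʒi], shows underlying /xisudʒ/. Applying the same rule word-finally gives [xisutʃ].

[xisutʃ]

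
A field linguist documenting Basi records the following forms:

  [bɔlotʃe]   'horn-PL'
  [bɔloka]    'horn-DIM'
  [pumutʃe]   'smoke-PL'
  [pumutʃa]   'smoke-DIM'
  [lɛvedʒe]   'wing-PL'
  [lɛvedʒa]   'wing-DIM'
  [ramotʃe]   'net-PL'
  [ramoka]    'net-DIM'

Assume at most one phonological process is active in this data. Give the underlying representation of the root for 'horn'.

/bɔlok/

The stem for 'horn' ends in [tʃ] in [bɔlotʃe] but [k] in [bɔloka].
Compare 'smoke', with invariant [tʃ] in [pumutʃe] and [pumutʃa]: an analysis with underlying /tʃ/ and a rule producing [k] before the DIM suffix would wrongly predict alternation here too.
So /k/ is underlying, and a rule of palatalization before a front vowel — /k/ becomes palato-alveolar [tʃ] before a front vowel — gives [tʃ].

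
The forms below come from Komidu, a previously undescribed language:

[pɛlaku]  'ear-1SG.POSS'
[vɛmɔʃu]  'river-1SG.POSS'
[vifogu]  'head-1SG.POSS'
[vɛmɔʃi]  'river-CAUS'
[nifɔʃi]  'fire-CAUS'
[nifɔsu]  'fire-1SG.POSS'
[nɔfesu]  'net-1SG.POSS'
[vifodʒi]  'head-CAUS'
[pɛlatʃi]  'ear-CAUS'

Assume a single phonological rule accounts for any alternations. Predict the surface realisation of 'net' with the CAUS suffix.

'fire' shows [s] ~ [ʃ] at the end of the stem ([nifɔsu] vs [nifɔʃi]).
But 'river' keeps [ʃ] in both environments ([vɛmɔʃu], [vɛmɔʃi]), so there is no rule changing /ʃ/ to [s] before the 1SG.POSS suffix.
Therefore /s/ is basic and [ʃ] is derived by palatalization before a front vowel (/k/, /g/ and /s/ become palato-alveolar [tʃ], [dʒ] and [ʃ] before a front vowel).
From [nɔfesu] the stem 'net' is /nɔfes/; before a front vowel this yields [nɔfeʃi].

[nɔfeʃi]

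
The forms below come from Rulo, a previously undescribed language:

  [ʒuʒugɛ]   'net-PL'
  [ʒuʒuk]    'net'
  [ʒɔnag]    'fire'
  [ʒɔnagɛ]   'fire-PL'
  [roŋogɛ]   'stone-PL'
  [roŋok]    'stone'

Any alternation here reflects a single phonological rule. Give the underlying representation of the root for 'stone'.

/roŋok/

In [roŋok] and [roŋogɛ] the final segment of 'stone' alternates: [k] ~ [g].
If /g/ were underlying and a rule turned it into [k] in isolation, 'fire' would also alternate; but it has [g] in both [ʒɔnag] and [ʒɔnagɛ].
Therefore /k/ is basic and [g] is derived by intervocalic voicing (voiceless stops become voiced between vowels).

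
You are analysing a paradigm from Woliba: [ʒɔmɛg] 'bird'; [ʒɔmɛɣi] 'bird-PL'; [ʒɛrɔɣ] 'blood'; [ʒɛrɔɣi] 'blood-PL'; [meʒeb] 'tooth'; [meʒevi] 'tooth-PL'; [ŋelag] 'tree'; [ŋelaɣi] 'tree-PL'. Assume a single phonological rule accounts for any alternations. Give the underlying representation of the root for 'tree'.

/ŋelag/

The stem for 'tree' ends in [g] in [ŋelag] but [ɣ] in [ŋelaɣi].
Compare 'blood', with invariant [ɣ] in [ʒɛrɔɣ] and [ʒɛrɔɣi]: an analysis with underlying /ɣ/ and a rule producing [g] in isolation would wrongly predict alternation here too.
The alternation reflects intervocalic spirantization: voiced stops become fricatives between vowels. /g/ is underlying.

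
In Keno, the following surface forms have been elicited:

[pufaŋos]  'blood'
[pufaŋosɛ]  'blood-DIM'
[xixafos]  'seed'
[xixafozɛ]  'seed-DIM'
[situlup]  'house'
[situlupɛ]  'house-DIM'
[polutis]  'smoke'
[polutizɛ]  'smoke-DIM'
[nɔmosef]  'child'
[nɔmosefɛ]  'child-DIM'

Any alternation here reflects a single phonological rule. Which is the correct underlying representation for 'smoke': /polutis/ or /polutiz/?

/polutiz/

'smoke' shows [s] ~ [z] at the end of the stem ([polutis] vs [polutizɛ]).
But 'blood' keeps [s] in both environments ([pufaŋos], [pufaŋosɛ]), so there is no rule changing /s/ to [z] before the DIM suffix.
The underlying segment must be /z/; voiced obstruents become voiceless word-finally, yielding [s] there.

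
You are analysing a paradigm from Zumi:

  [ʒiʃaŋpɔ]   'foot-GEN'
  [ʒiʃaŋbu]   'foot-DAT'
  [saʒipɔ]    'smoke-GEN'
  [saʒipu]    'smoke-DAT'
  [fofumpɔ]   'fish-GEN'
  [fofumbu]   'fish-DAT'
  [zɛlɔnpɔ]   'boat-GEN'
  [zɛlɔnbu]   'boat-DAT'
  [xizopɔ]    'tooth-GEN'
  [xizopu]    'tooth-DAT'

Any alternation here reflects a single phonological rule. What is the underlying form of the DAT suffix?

The DAT morpheme has two allomorphs, [-bu] and [-pu].
By contrast the GEN suffix keeps its initial [p] throughout — that segment must be underlying.
The DAT suffix is therefore /-bu/ underlyingly, with post-vocalic devoicing: voiced stops become voiceless after a vowel.

/-bu/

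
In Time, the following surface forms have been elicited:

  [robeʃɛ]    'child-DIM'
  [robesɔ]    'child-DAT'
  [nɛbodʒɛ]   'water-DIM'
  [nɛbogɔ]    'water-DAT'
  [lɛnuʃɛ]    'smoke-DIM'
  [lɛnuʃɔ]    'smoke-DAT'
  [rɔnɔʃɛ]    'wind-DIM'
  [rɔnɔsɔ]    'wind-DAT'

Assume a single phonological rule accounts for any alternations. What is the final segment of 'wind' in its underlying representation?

The stem for 'wind' ends in [ʃ] in [rɔnɔʃɛ] but [s] in [rɔnɔsɔ].
If /ʃ/ were underlying and a rule turned it into [s] before the DAT suffix, 'smoke' would also alternate; but it has [ʃ] in both [lɛnuʃɛ] and [lɛnuʃɔ].
Therefore /s/ is basic and [ʃ] is derived by palatalization before a front vowel (/g/ and /s/ become palato-alveolar [dʒ] and [ʃ] before a front vowel).

/s/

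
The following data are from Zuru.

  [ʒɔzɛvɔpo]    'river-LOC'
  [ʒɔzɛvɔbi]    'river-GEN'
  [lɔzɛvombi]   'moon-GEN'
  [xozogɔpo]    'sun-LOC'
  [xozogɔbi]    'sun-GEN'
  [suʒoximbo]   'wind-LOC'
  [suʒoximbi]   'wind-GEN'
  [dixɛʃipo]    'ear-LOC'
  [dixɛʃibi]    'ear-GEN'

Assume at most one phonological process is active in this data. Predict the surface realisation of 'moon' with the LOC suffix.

[lɔzɛvombo]

The LOC suffix surfaces as [-bo] and [-po], depending on the final segment of the stem.
The GEN suffix, which begins with [b], is invariant after every stem; so [b] is not altered by any rule here.
The LOC suffix is therefore /-po/ underlyingly, with post-nasal voicing: voiceless stops become voiced after a nasal.
After 'moon', which ends in a nasal, the suffix surfaces as [-bo], giving [lɔzɛvombo].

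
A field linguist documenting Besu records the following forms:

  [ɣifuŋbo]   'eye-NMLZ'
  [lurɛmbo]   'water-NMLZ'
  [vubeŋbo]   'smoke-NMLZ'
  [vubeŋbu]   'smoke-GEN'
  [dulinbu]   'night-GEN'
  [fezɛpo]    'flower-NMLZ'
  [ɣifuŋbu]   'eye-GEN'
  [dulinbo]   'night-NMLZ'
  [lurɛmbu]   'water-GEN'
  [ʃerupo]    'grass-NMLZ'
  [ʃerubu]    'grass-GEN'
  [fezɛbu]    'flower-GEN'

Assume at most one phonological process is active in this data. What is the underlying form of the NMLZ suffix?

The NMLZ morpheme has two allomorphs, [-bo] and [-po].
By contrast the GEN suffix keeps its initial [b] throughout — that segment must be underlying.
So the underlying form is /-po/, and voiceless stops become voiced after a nasal.

/-po/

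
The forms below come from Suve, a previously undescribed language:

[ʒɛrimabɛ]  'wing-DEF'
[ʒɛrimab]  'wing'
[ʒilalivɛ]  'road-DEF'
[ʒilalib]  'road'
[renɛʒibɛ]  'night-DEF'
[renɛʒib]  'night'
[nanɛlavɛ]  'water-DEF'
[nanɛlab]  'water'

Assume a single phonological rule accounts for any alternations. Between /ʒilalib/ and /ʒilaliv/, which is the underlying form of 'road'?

/ʒilaliv/

The root 'road' surfaces as [ʒilalivɛ] and [ʒilalib], with a stem-final [v] ~ [b] alternation.
But 'wing' keeps [b] in both environments ([ʒɛrimabɛ], [ʒɛrimab]), so there is no rule changing /b/ to [v] before the DEF suffix.
So /v/ is underlying, and a rule of word-final hardening — voiced fricatives become stops word-finally — gives [b].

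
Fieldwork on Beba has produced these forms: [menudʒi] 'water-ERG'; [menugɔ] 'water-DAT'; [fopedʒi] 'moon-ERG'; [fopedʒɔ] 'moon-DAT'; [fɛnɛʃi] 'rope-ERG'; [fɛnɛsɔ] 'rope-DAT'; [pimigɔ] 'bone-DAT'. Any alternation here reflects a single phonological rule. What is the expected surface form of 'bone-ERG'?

'water' shows [dʒ] ~ [g] at the end of the stem ([menudʒi] vs [menugɔ]).
But 'moon' keeps [dʒ] in both environments ([fopedʒi], [fopedʒɔ]), so there is no rule changing /dʒ/ to [g] before the DAT suffix.
So /g/ is underlying, and a rule of palatalization before a front vowel — /g/ and /s/ become palato-alveolar [dʒ] and [ʃ] before a front vowel — gives [dʒ].
The one attested form of 'bone', [pimigɔ], shows underlying /pimig/. Applying the same rule before a front vowel gives [pimidʒi].

[pimidʒi]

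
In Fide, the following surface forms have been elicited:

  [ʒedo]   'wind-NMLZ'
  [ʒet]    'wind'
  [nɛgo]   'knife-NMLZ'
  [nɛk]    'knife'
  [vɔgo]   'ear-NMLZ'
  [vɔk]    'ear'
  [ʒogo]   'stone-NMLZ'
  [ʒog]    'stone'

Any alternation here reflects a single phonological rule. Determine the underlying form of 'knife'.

/nɛk/

In [nɛgo] and [nɛk] the final segment of 'knife' alternates: [g] ~ [k].
The stem 'stone' ([ʒogo], [ʒog]) shows [g] unchanged in both environments, so [g] cannot be basic with [k] derived in isolation.
So /k/ is underlying, and a rule of intervocalic voicing — voiceless stops become voiced between vowels — gives [g].
So 'knife' = /nɛk/.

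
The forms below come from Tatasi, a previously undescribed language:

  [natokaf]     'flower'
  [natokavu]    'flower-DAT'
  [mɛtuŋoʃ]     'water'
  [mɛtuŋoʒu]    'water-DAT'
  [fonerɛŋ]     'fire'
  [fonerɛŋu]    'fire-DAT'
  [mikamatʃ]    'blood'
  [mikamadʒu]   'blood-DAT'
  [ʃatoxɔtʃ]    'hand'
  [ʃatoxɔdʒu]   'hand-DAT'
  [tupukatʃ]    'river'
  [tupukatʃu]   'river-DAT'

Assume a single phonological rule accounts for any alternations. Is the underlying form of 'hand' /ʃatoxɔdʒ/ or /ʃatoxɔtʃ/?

/ʃatoxɔdʒ/

The stem for 'hand' ends in [tʃ] in [ʃatoxɔtʃ] but [dʒ] in [ʃatoxɔdʒu].
Compare 'river', with invariant [tʃ] in [tupukatʃ] and [tupukatʃu]: an analysis with underlying /tʃ/ and a rule producing [dʒ] before the DAT suffix would wrongly predict alternation here too.
So /dʒ/ is underlying, and a rule of word-final obstruent devoicing — voiced obstruents become voiceless word-finally — gives [tʃ].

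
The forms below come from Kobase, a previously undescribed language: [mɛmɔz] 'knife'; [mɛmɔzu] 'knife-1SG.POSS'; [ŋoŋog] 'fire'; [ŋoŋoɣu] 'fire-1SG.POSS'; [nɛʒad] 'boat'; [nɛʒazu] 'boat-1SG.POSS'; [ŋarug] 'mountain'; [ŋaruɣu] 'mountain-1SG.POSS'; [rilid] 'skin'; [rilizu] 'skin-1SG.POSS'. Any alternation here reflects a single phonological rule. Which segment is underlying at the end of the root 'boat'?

The stem for 'boat' ends in [d] in [nɛʒad] but [z] in [nɛʒazu].
The stem 'knife' ([mɛmɔz], [mɛmɔzu]) shows [z] unchanged in both environments, so [z] cannot be basic with [d] derived in isolation.
The underlying segment must be /d/; voiced stops become fricatives between vowels, yielding [z] there.

/d/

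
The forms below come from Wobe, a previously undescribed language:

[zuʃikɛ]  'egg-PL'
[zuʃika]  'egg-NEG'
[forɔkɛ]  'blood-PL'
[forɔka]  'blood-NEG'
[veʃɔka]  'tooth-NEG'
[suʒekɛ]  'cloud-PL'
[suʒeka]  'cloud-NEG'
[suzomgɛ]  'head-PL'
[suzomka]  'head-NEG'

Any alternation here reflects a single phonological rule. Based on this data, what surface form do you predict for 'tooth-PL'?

[veʃɔkɛ]

The PL morpheme has two allomorphs, [-gɛ] and [-kɛ].
The NEG suffix, which begins with [k], is invariant after every stem; so [k] is not altered by any rule here.
The PL suffix is therefore /-gɛ/ underlyingly, with post-vocalic devoicing: voiced stops become voiceless after a vowel.
After 'tooth', which ends in a vowel, the suffix surfaces as [-kɛ], giving [veʃɔkɛ].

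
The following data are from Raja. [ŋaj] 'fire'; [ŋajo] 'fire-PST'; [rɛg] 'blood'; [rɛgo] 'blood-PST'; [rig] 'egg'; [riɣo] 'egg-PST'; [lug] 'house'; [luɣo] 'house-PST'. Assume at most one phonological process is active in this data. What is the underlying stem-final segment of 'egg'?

/ɣ/

In [rig] and [riɣo] the final segment of 'egg' alternates: [g] ~ [ɣ].
The stem 'blood' ([rɛg], [rɛgo]) shows [g] unchanged in both environments, so [g] cannot be basic with [ɣ] derived before the PST suffix.
Therefore /ɣ/ is basic and [g] is derived by word-final hardening (voiced fricatives become stops word-finally).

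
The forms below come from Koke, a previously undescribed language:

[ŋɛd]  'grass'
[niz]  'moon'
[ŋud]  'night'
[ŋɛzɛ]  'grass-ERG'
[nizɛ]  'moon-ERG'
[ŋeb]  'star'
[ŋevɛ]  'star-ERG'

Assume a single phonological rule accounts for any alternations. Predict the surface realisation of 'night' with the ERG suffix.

The stem for 'grass' ends in [z] in [ŋɛzɛ] but [d] in [ŋɛd].
The stem 'moon' ([nizɛ], [niz]) shows [z] unchanged in both environments, so [z] cannot be basic with [d] derived in isolation.
Therefore /d/ is basic and [z] is derived by intervocalic spirantization (voiced stops become fricatives between vowels).
The one attested form of 'night', [ŋud], shows underlying /ŋud/. Applying the same rule between vowels gives [ŋuzɛ].

[ŋuzɛ]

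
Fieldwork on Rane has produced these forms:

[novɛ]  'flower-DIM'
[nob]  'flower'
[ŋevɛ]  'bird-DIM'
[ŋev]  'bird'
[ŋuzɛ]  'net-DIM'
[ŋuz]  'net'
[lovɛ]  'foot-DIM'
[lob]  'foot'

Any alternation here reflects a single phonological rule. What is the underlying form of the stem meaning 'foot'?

/lob/

In [lovɛ] and [lob] the final segment of 'foot' alternates: [v] ~ [b].
Compare 'bird', with invariant [v] in [ŋevɛ] and [ŋev]: an analysis with underlying /v/ and a rule producing [b] in isolation would wrongly predict alternation here too.
The underlying segment must be /b/; voiced stops become fricatives between vowels, yielding [v] there.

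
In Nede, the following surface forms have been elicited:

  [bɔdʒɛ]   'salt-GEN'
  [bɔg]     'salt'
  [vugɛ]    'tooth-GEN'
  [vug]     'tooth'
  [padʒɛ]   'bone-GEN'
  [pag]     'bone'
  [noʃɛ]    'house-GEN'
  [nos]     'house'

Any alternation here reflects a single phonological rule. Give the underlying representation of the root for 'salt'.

'salt' shows [dʒ] ~ [g] at the end of the stem ([bɔdʒɛ] vs [bɔg]).
If /g/ were underlying and a rule turned it into [dʒ] before the GEN suffix, 'tooth' would also alternate; but it has [g] in both [vugɛ] and [vug].
So /dʒ/ is underlying, and a rule of depalatalization — palato-alveolar /dʒ/ and /ʃ/ become [g] and [s] when no front vowel follows — gives [g].

/bɔdʒ/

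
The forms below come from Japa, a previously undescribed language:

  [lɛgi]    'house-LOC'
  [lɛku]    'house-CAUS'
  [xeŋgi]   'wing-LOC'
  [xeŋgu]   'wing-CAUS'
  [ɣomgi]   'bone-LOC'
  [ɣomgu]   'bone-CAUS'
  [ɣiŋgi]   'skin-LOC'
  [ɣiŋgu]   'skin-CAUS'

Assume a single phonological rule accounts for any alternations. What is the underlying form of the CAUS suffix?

/-ku/

The CAUS morpheme has two allomorphs, [-gu] and [-ku].
The LOC suffix, which begins with [g], is invariant after every stem; so [g] is not altered by any rule here.
The CAUS suffix is therefore /-ku/ underlyingly, with post-nasal voicing: voiceless stops become voiced after a nasal.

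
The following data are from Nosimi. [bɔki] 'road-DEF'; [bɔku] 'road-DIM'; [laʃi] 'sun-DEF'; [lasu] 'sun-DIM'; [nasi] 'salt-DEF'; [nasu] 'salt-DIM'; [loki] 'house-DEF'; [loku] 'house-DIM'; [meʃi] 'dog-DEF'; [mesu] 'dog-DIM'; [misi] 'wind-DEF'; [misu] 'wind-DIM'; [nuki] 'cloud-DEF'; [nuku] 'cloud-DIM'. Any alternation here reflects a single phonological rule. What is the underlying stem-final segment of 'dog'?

/ʃ/

The stem for 'dog' ends in [ʃ] in [meʃi] but [s] in [mesu].
The stem 'salt' ([nasi], [nasu]) shows [s] unchanged in both environments, so [s] cannot be basic with [ʃ] derived before the DEF suffix.
Therefore /ʃ/ is basic and [s] is derived by depalatalization (palato-alveolar /ʃ/ becomes [s] when no front vowel follows).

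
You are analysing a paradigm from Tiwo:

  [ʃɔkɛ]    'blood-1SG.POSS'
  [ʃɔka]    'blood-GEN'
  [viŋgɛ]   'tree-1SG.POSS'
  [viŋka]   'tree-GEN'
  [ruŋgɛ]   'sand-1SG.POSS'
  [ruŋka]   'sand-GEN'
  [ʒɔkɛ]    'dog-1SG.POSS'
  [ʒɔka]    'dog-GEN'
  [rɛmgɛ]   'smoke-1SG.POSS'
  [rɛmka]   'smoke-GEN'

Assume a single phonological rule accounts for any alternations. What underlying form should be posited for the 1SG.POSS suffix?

/-gɛ/

The 1SG.POSS suffix surfaces as [-gɛ] and [-kɛ], depending on the final segment of the stem.
By contrast the GEN suffix keeps its initial [k] throughout — that segment must be underlying.
So the underlying form is /-gɛ/, and voiced stops become voiceless after a vowel.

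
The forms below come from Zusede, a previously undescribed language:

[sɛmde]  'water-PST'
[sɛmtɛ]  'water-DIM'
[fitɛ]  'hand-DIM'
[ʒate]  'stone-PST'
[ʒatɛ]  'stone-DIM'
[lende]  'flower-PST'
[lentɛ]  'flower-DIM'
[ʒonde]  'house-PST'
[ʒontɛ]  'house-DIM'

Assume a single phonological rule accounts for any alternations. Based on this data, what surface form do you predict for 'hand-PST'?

The PST suffix surfaces as [-de] and [-te], depending on the final segment of the stem.
The DIM suffix, which begins with [t], is invariant after every stem; so [t] is not altered by any rule here.
The PST suffix is therefore /-de/ underlyingly, with post-vocalic devoicing: voiced stops become voiceless after a vowel.
After 'hand', which ends in a vowel, the suffix surfaces as [-te], giving [fite].

[fite]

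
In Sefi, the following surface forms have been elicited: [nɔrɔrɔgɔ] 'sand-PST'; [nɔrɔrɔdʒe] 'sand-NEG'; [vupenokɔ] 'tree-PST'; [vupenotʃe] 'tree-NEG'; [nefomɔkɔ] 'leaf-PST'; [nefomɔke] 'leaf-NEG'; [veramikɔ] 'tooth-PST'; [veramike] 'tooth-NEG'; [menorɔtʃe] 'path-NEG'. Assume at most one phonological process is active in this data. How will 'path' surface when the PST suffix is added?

[menorɔkɔ]

In [vupenokɔ] and [vupenotʃe] the final segment of 'tree' alternates: [k] ~ [tʃ].
Compare 'leaf', with invariant [k] in [nefomɔkɔ] and [nefomɔke]: an analysis with underlying /k/ and a rule producing [tʃ] before the NEG suffix would wrongly predict alternation here too.
The alternation reflects depalatalization: palato-alveolar /tʃ/ and /dʒ/ become [k] and [g] when no front vowel follows. /tʃ/ is underlying.
The one attested form of 'path', [menorɔtʃe], shows underlying /menorɔtʃ/. Applying the same rule when no front vowel follows gives [menorɔkɔ].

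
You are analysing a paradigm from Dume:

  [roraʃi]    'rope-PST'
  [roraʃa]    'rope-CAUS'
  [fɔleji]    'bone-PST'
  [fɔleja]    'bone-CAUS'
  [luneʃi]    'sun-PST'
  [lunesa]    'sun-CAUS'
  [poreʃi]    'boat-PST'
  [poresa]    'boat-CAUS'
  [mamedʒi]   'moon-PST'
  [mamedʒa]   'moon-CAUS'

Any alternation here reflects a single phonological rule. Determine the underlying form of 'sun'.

/lunes/

In [luneʃi] and [lunesa] the final segment of 'sun' alternates: [ʃ] ~ [s].
The stem 'rope' ([roraʃi], [roraʃa]) shows [ʃ] unchanged in both environments, so [ʃ] cannot be basic with [s] derived before the CAUS suffix.
Therefore /s/ is basic and [ʃ] is derived by palatalization before a front vowel (/s/ becomes palato-alveolar [ʃ] before a front vowel).
So 'sun' = /lunes/.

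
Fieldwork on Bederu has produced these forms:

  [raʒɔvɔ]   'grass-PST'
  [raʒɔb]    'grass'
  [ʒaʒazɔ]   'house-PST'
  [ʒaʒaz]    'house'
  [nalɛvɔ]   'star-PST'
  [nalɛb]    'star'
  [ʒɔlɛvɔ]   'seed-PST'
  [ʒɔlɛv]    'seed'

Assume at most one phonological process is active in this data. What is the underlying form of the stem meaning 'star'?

/nalɛb/

'star' shows [v] ~ [b] at the end of the stem ([nalɛvɔ] vs [nalɛb]).
If /v/ were underlying and a rule turned it into [b] in isolation, 'seed' would also alternate; but it has [v] in both [ʒɔlɛvɔ] and [ʒɔlɛv].
So /b/ is underlying, and a rule of intervocalic spirantization — voiced stops become fricatives between vowels — gives [v].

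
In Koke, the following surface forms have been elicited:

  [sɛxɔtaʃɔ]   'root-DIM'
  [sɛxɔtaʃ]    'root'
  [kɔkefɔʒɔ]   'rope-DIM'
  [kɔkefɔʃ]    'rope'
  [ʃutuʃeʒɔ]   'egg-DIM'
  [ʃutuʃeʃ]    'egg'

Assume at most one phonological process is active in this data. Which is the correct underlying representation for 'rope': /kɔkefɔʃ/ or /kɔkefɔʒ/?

The stem for 'rope' ends in [ʒ] in [kɔkefɔʒɔ] but [ʃ] in [kɔkefɔʃ].
If /ʃ/ were underlying and a rule turned it into [ʒ] before the DIM suffix, 'root' would also alternate; but it has [ʃ] in both [sɛxɔtaʃɔ] and [sɛxɔtaʃ].
The alternation reflects word-final obstruent devoicing: voiced obstruents become voiceless word-finally. /ʒ/ is underlying.

/kɔkefɔʒ/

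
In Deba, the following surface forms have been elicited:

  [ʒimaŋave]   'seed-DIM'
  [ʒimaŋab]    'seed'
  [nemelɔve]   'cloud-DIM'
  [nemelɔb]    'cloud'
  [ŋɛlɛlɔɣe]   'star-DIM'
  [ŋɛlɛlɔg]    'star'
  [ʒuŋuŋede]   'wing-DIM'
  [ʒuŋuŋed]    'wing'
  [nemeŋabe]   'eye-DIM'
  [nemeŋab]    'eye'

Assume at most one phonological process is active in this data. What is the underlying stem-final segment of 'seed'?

In [ʒimaŋave] and [ʒimaŋab] the final segment of 'seed' alternates: [v] ~ [b].
The stem 'eye' ([nemeŋabe], [nemeŋab]) shows [b] unchanged in both environments, so [b] cannot be basic with [v] derived before the DIM suffix.
Therefore /v/ is basic and [b] is derived by word-final hardening (voiced fricatives become stops word-finally).

/v/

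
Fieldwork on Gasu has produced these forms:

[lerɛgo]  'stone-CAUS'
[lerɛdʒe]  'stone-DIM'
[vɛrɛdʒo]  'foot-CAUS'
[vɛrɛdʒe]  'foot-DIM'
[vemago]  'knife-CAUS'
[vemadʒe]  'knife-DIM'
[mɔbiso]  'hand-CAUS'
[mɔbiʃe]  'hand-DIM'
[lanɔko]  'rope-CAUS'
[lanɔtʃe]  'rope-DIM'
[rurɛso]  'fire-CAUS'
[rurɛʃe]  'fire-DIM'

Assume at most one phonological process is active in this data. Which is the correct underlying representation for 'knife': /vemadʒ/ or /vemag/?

/vemag/

In [vemago] and [vemadʒe] the final segment of 'knife' alternates: [g] ~ [dʒ].
Compare 'foot', with invariant [dʒ] in [vɛrɛdʒo] and [vɛrɛdʒe]: an analysis with underlying /dʒ/ and a rule producing [g] before the CAUS suffix would wrongly predict alternation here too.
The alternation reflects palatalization before a front vowel: /k/, /g/ and /s/ become palato-alveolar [tʃ], [dʒ] and [ʃ] before a front vowel. /g/ is underlying.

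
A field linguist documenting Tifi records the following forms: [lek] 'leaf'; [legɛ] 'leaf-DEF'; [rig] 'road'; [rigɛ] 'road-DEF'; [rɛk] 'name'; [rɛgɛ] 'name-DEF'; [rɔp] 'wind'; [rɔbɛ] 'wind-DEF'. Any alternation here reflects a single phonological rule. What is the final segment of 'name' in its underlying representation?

/k/

The stem for 'name' ends in [k] in [rɛk] but [g] in [rɛgɛ].
Compare 'road', with invariant [g] in [rig] and [rigɛ]: an analysis with underlying /g/ and a rule producing [k] in isolation would wrongly predict alternation here too.
So /k/ is underlying, and a rule of intervocalic voicing — voiceless stops become voiced between vowels — gives [g].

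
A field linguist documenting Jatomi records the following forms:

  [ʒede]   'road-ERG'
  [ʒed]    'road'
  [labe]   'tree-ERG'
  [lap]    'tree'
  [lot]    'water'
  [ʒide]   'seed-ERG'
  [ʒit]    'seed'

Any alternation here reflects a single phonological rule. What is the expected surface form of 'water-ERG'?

[lode]

In [ʒide] and [ʒit] the final segment of 'seed' alternates: [d] ~ [t].
Compare 'road', with invariant [d] in [ʒede] and [ʒed]: an analysis with underlying /d/ and a rule producing [t] in isolation would wrongly predict alternation here too.
So /t/ is underlying, and a rule of intervocalic voicing — voiceless stops become voiced between vowels — gives [d].
The one attested form of 'water', [lot], shows underlying /lot/. Applying the same rule between vowels gives [lode].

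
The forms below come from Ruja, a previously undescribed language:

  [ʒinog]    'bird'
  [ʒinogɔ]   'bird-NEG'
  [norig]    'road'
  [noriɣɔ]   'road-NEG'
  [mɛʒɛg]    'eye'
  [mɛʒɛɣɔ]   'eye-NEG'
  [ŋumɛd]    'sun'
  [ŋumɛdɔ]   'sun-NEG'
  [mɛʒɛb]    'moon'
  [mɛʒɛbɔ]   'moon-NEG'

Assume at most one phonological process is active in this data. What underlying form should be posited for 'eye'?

/mɛʒɛɣ/

In [mɛʒɛg] and [mɛʒɛɣɔ] the final segment of 'eye' alternates: [g] ~ [ɣ].
But 'bird' keeps [g] in both environments ([ʒinog], [ʒinogɔ]), so there is no rule changing /g/ to [ɣ] before the NEG suffix.
Therefore /ɣ/ is basic and [g] is derived by word-final hardening (voiced fricatives become stops word-finally).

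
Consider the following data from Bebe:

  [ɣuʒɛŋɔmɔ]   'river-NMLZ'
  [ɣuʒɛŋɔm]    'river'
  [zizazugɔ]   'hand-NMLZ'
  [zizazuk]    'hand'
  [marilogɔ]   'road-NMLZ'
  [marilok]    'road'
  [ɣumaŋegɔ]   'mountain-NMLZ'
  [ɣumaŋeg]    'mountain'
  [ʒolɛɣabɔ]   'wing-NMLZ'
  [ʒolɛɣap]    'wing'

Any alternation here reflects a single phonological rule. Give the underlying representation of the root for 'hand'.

/zizazuk/

'hand' shows [g] ~ [k] at the end of the stem ([zizazugɔ] vs [zizazuk]).
But 'mountain' keeps [g] in both environments ([ɣumaŋegɔ], [ɣumaŋeg]), so there is no rule changing /g/ to [k] in isolation.
The alternation reflects intervocalic voicing: voiceless stops become voiced between vowels. /k/ is underlying.
So 'hand' = /zizazuk/.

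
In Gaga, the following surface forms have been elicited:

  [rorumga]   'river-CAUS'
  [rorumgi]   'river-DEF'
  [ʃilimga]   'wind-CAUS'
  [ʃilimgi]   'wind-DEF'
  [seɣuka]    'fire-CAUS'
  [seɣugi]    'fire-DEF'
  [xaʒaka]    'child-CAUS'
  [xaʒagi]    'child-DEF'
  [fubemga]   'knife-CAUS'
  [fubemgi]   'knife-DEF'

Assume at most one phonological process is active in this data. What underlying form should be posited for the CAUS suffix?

The CAUS morpheme has two allomorphs, [-ga] and [-ka].
By contrast the DEF suffix keeps its initial [g] throughout — that segment must be underlying.
So the underlying form is /-ka/, and voiceless stops become voiced after a nasal.

/-ka/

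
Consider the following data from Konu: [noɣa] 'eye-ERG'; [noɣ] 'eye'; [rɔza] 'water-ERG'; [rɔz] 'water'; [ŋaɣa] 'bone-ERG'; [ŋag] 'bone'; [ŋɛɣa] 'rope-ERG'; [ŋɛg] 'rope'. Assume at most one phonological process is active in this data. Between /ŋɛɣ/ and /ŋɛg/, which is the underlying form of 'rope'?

/ŋɛg/

The root 'rope' surfaces as [ŋɛɣa] and [ŋɛg], with a stem-final [ɣ] ~ [g] alternation.
But 'eye' keeps [ɣ] in both environments ([noɣa], [noɣ]), so there is no rule changing /ɣ/ to [g] in isolation.
The alternation reflects intervocalic spirantization: voiced stops become fricatives between vowels. /g/ is underlying.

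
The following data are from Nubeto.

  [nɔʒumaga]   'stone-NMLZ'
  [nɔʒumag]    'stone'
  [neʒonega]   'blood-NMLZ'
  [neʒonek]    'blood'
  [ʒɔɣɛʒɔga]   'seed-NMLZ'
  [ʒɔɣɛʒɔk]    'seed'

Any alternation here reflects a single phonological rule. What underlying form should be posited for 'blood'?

The stem for 'blood' ends in [g] in [neʒonega] but [k] in [neʒonek].
The stem 'stone' ([nɔʒumaga], [nɔʒumag]) shows [g] unchanged in both environments, so [g] cannot be basic with [k] derived in isolation.
The underlying segment must be /k/; voiceless stops become voiced between vowels, yielding [g] there.

/neʒonek/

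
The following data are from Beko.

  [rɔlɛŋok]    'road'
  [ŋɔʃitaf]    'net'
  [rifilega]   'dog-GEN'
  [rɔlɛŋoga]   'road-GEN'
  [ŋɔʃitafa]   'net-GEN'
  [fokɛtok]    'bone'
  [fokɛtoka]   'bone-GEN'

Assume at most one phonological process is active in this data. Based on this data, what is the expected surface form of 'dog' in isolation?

[rifilek]

'road' shows [g] ~ [k] at the end of the stem ([rɔlɛŋoga] vs [rɔlɛŋok]).
Compare 'bone', with invariant [k] in [fokɛtoka] and [fokɛtok]: an analysis with underlying /k/ and a rule producing [g] before the GEN suffix would wrongly predict alternation here too.
Therefore /g/ is basic and [k] is derived by word-final obstruent devoicing (voiced obstruents become voiceless word-finally).
The one attested form of 'dog', [rifilega], shows underlying /rifileg/. Applying the same rule word-finally gives [rifilek].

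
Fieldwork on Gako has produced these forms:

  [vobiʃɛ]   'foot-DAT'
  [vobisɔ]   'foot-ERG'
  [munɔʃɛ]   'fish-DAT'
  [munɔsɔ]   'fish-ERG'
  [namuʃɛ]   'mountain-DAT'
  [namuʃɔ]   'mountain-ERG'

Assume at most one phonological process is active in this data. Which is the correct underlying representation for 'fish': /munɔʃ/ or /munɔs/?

The stem for 'fish' ends in [ʃ] in [munɔʃɛ] but [s] in [munɔsɔ].
But 'mountain' keeps [ʃ] in both environments ([namuʃɛ], [namuʃɔ]), so there is no rule changing /ʃ/ to [s] before the ERG suffix.
The alternation reflects palatalization before a front vowel: /s/ becomes palato-alveolar [ʃ] before a front vowel. /s/ is underlying.

/munɔs/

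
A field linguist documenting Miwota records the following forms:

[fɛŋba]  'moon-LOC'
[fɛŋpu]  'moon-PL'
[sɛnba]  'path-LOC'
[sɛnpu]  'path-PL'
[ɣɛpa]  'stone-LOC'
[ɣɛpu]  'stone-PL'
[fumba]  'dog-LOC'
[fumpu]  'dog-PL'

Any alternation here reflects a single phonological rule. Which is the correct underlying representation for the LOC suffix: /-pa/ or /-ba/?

The LOC suffix surfaces as [-ba] and [-pa], depending on the final segment of the stem.
The PL suffix, which begins with [p], is invariant after every stem; so [p] is not altered by any rule here.
So the underlying form is /-ba/, and voiced stops become voiceless after a vowel.

/-ba/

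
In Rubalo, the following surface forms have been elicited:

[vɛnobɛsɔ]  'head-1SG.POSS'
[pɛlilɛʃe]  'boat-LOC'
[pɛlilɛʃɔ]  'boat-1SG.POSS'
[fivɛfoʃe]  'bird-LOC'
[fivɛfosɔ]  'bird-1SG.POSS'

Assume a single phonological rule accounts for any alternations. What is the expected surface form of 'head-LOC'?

The root 'bird' surfaces as [fivɛfoʃe] and [fivɛfosɔ], with a stem-final [ʃ] ~ [s] alternation.
The stem 'boat' ([pɛlilɛʃe], [pɛlilɛʃɔ]) shows [ʃ] unchanged in both environments, so [ʃ] cannot be basic with [s] derived before the 1SG.POSS suffix.
So /s/ is underlying, and a rule of palatalization before a front vowel — /s/ becomes palato-alveolar [ʃ] before a front vowel — gives [ʃ].
The one attested form of 'head', [vɛnobɛsɔ], shows underlying /vɛnobɛs/. Applying the same rule before a front vowel gives [vɛnobɛʃe].

[vɛnobɛʃe]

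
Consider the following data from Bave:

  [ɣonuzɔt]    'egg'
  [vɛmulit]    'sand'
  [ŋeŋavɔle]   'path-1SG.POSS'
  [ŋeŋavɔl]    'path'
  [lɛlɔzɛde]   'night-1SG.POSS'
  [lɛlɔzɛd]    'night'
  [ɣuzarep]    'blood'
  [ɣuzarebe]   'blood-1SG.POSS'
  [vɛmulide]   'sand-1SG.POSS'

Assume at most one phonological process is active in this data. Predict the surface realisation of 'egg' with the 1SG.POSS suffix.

[ɣonuzɔde]

In [vɛmulide] and [vɛmulit] the final segment of 'sand' alternates: [d] ~ [t].
The stem 'night' ([lɛlɔzɛde], [lɛlɔzɛd]) shows [d] unchanged in both environments, so [d] cannot be basic with [t] derived in isolation.
So /t/ is underlying, and a rule of intervocalic voicing — voiceless stops become voiced between vowels — gives [d].
The one attested form of 'egg', [ɣonuzɔt], shows underlying /ɣonuzɔt/. Applying the same rule between vowels gives [ɣonuzɔde].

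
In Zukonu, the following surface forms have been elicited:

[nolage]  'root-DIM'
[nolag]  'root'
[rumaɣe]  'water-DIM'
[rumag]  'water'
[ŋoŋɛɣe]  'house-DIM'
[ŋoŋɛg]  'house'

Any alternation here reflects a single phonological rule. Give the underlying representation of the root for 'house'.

/ŋoŋɛɣ/

In [ŋoŋɛɣe] and [ŋoŋɛg] the final segment of 'house' alternates: [ɣ] ~ [g].
Compare 'root', with invariant [g] in [nolage] and [nolag]: an analysis with underlying /g/ and a rule producing [ɣ] before the DIM suffix would wrongly predict alternation here too.
Therefore /ɣ/ is basic and [g] is derived by word-final hardening (voiced fricatives become stops word-finally).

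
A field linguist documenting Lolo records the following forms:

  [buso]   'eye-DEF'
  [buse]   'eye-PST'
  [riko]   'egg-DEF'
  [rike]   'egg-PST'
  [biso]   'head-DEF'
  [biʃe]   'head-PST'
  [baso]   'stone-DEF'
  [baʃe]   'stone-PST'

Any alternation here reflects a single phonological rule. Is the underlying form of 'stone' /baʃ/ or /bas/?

The root 'stone' surfaces as [baso] and [baʃe], with a stem-final [s] ~ [ʃ] alternation.
Compare 'eye', with invariant [s] in [buso] and [buse]: an analysis with underlying /s/ and a rule producing [ʃ] before the PST suffix would wrongly predict alternation here too.
The alternation reflects depalatalization: palato-alveolar /ʃ/ becomes [s] when no front vowel follows. /ʃ/ is underlying.

/baʃ/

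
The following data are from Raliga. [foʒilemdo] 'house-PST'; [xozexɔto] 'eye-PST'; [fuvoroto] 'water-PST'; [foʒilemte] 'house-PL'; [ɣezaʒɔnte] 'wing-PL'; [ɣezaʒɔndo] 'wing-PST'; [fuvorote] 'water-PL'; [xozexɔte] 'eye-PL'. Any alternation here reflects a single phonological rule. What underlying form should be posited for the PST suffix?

/-do/

The PST morpheme has two allomorphs, [-do] and [-to].
By contrast the PL suffix keeps its initial [t] throughout — that segment must be underlying.
So the underlying form is /-do/, and voiced stops become voiceless after a vowel.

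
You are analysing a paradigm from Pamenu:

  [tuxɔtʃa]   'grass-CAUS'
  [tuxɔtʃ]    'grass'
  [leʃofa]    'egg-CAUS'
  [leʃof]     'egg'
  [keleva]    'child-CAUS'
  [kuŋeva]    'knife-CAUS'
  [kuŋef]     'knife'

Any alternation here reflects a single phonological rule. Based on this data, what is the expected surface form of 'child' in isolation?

In [kuŋeva] and [kuŋef] the final segment of 'knife' alternates: [v] ~ [f].
The stem 'egg' ([leʃofa], [leʃof]) shows [f] unchanged in both environments, so [f] cannot be basic with [v] derived before the CAUS suffix.
The alternation reflects word-final obstruent devoicing: voiced obstruents become voiceless word-finally. /v/ is underlying.
From [keleva] the stem 'child' is /kelev/; word-finally this yields [kelef].

[kelef]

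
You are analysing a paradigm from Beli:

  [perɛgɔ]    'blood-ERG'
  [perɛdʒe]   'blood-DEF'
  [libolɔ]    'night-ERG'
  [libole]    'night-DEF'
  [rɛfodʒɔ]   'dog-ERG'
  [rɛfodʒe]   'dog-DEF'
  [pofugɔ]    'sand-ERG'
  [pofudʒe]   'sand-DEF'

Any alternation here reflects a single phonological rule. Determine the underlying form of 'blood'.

The stem for 'blood' ends in [g] in [perɛgɔ] but [dʒ] in [perɛdʒe].
If /dʒ/ were underlying and a rule turned it into [g] before the ERG suffix, 'dog' would also alternate; but it has [dʒ] in both [rɛfodʒɔ] and [rɛfodʒe].
The alternation reflects palatalization before a front vowel: /g/ becomes palato-alveolar [dʒ] before a front vowel. /g/ is underlying.
The underlying form of 'blood' is therefore /perɛg/.

/perɛg/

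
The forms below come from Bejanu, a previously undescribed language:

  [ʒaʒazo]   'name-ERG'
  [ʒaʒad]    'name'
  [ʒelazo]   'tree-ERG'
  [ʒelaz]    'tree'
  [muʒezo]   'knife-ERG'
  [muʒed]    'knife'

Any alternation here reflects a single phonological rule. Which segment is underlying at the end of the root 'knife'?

The stem for 'knife' ends in [z] in [muʒezo] but [d] in [muʒed].
If /z/ were underlying and a rule turned it into [d] in isolation, 'tree' would also alternate; but it has [z] in both [ʒelazo] and [ʒelaz].
So /d/ is underlying, and a rule of intervocalic spirantization — voiced stops become fricatives between vowels — gives [z].

/d/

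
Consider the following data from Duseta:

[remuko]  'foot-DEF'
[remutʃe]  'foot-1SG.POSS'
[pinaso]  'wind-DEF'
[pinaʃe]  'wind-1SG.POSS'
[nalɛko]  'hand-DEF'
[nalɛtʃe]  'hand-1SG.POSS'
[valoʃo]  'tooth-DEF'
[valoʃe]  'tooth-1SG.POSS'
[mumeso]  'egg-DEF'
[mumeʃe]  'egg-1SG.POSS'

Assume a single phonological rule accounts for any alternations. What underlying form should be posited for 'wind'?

'wind' shows [s] ~ [ʃ] at the end of the stem ([pinaso] vs [pinaʃe]).
If /ʃ/ were underlying and a rule turned it into [s] before the DEF suffix, 'tooth' would also alternate; but it has [ʃ] in both [valoʃo] and [valoʃe].
The alternation reflects palatalization before a front vowel: /k/ and /s/ become palato-alveolar [tʃ] and [ʃ] before a front vowel. /s/ is underlying.

/pinas/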